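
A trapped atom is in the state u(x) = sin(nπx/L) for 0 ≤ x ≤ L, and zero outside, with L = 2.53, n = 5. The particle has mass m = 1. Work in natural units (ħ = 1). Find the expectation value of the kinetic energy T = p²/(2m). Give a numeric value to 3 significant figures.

19.3

T = −(ħ²/2m) d²/dx², so ⟨T⟩ = −(ħ²/2m) ∫ u*·u'' dx / ∫|u|² dx; with m = 1.
d/dx sin(nπx/L) = (nπ/L)·cos(nπx/L) and d²/dx² sin(nπx/L) = −(nπ/L)²·sin(nπx/L); on 0 ≤ x ≤ L, ∫sin²(nπx/L) dx = L/2 and ∫sin(nπx/L)·cos(nπx/L) dx = 0.
State is unnormalized: ∫|u|² dx = 1.2650, and ∫u*·(−ħ²/2m · u'') dx = 24.381, so ⟨T⟩ = 24.381 / 1.2650.
⟨T⟩ = 19.274.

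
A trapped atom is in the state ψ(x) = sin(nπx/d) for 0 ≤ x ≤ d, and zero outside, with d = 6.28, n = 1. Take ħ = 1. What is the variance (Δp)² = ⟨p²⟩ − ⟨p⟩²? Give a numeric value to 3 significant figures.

Compute ⟨p⟩ and ⟨p²⟩ separately; (Δp)² = ⟨p²⟩ − ⟨p⟩².
d/dx sin(nπx/d) = (nπ/d)·cos(nπx/d) and d²/dx² sin(nπx/d) = −(nπ/d)²·sin(nπx/d); on 0 ≤ x ≤ d, ∫sin²(nπx/d) dx = d/2 and ∫sin(nπx/d)·cos(nπx/d) dx = 0.
Normalization: ∫|ψ|² dx = 3.1400.
⟨p⟩ = 0.0000 and ⟨p²⟩ = 0.25025.
(Δp)² = 0.25025 − (0.0000)² = 0.25025.

0.250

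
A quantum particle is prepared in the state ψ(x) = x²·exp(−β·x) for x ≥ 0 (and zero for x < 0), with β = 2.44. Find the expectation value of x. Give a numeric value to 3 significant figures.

1.02

⟨x⟩ = ∫ x·|ψ|² dx / ∫|ψ|² dx (integrals over the domain).
Every integrand reduces to terms xʲ·e^(−2βx) on [0, ∞); use ∫₀^∞ xʲ·e^(−2βx) dx = j!/(2β)^(j+1).
State is unnormalized: ∫|ψ|² dx = 0.0086719, and ∫ψ*·x·ψ dx = 0.0088851, so ⟨x⟩ = 0.0088851 / 0.0086719.
⟨x⟩ = 1.0246.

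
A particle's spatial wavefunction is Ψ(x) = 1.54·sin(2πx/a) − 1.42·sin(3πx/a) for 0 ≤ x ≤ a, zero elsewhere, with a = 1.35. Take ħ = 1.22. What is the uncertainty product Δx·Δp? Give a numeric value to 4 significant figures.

Δx = √(⟨x²⟩−⟨x⟩²), Δp = √(⟨p²⟩−⟨p⟩²).
On 0 ≤ x ≤ a (j ≠ l): ∫sin²(jπx/a) dx = a/2, ∫sin(jπx/a)·sin(lπx/a) dx = 0; diagonal moments ∫x·sin²(jπx/a) dx = a²/4, ∫x²·sin²(jπx/a) dx = a³·(1/6 − 1/(4j²π²)); cross terms ∫x·sin(jπx/a)·sin(lπx/a) dx = 0 for j + l even and −4jla²/(π²(j² − l²)²) for j + l odd, ∫x²·sin(jπx/a)·sin(lπx/a) dx = (−1)^(j+l)·4jla³/(π²(j² − l²)²); higher powers the same way via product-to-sum and parts. d²/dx² sin(jπx/a) = −(jπ/a)²·sin(jπx/a); on 0 ≤ x ≤ a, ∫sin²(jπx/a) dx = a/2 and ∫sin(jπx/a)·sin(lπx/a) dx = 0 for j ≠ l, so only diagonal terms survive in ∫|Ψ|² and ∫Ψ·Ψ″; ∫Ψ·Ψ′ dx = [Ψ²/2] between the walls = 0.
Normalization: ∫|Ψ|² dx = 2.9619.
⟨x⟩ = 0.93676, ⟨x²⟩ = 0.94369 ⇒ Δx = 0.25723.
⟨p⟩ = 0.0000, ⟨p²⟩ = 50.761 ⇒ Δp = 7.1247.
Δx·Δp = 1.8327.

1.833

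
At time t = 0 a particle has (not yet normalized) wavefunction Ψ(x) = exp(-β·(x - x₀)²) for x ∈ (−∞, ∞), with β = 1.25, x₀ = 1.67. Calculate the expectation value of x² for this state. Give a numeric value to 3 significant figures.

2.99

⟨x²⟩ = ∫ x²·|Ψ|² dx / ∫|Ψ|² dx (integrals over the domain).
Gaussian moments (u = x − x₀): ∫u^(2j)·e^(−2βu²) du = (2j−1)!!/(4β)^j · √(π/(2β)), odd powers integrate to 0; here √(π/(2β)) = 1.1210.
State is unnormalized: ∫|Ψ|² dx = 1.1210, and ∫Ψ*·x²·Ψ dx = 3.3506, so ⟨x²⟩ = 3.3506 / 1.1210.
⟨x²⟩ = 2.9889.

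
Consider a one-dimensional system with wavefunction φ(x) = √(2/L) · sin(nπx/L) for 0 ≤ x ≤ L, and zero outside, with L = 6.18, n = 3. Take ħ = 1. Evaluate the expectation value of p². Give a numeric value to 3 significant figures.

2.33

p² φ = −ħ² d²φ/dx²; ⟨p²⟩ = −ħ² ∫ φ*·φ'' dx.
d/dx sin(nπx/L) = (nπ/L)·cos(nπx/L) and d²/dx² sin(nπx/L) = −(nπ/L)²·sin(nπx/L); on 0 ≤ x ≤ L, ∫sin²(nπx/L) dx = L/2 and ∫sin(nπx/L)·cos(nπx/L) dx = 0.
⟨p²⟩ = 2.3258.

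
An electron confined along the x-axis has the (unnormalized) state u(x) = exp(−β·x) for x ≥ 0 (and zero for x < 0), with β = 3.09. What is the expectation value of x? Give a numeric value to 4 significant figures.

⟨x⟩ = ∫ x·|u|² dx / ∫|u|² dx (integrals over the domain).
Every integrand reduces to terms xʲ·e^(−2βx) on [0, ∞); use ∫₀^∞ xʲ·e^(−2βx) dx = j!/(2β)^(j+1).
State is unnormalized: ∫|u|² dx = 0.16181, and ∫u*·x·u dx = 0.026183, so ⟨x⟩ = 0.026183 / 0.16181.
⟨x⟩ = 0.16181.

0.1618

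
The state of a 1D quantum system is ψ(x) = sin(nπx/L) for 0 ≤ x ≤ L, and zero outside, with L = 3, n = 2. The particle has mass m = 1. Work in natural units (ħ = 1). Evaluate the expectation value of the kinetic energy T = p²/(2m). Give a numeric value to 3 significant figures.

T = −(ħ²/2m) d²/dx², so ⟨T⟩ = −(ħ²/2m) ∫ ψ*·ψ'' dx / ∫|ψ|² dx; with m = 1.
d/dx sin(nπx/L) = (nπ/L)·cos(nπx/L) and d²/dx² sin(nπx/L) = −(nπ/L)²·sin(nπx/L); on 0 ≤ x ≤ L, ∫sin²(nπx/L) dx = L/2 and ∫sin(nπx/L)·cos(nπx/L) dx = 0.
State is unnormalized: ∫|ψ|² dx = 1.5000, and ∫ψ*·(−ħ²/2m · ψ'') dx = 3.2899, so ⟨T⟩ = 3.2899 / 1.5000.
⟨T⟩ = 2.1932.

2.19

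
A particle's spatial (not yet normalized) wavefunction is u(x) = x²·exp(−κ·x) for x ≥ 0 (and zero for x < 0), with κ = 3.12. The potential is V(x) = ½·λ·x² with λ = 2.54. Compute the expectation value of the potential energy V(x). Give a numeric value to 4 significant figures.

⟨V⟩ = ∫ V(x)·|u|² dx / ∫|u|² dx.
Every integrand reduces to terms xʲ·e^(−2κx) on [0, ∞); use ∫₀^∞ xʲ·e^(−2κx) dx = j!/(2κ)^(j+1).
State is unnormalized: ∫|u|² dx = 0.0025368, and ∫u*·V(x)·u dx = 0.0024822, so ⟨V⟩ = 0.0024822 / 0.0025368.
⟨V⟩ = 0.97849.

0.9785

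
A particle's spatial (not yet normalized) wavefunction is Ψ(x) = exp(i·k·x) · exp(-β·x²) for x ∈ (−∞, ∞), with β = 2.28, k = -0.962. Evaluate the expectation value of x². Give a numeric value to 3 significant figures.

0.110

⟨x²⟩ = ∫ x²·|Ψ|² dx / ∫|Ψ|² dx (integrals over the domain).
Gaussian moments: ∫x^(2j)·e^(−2βx²) dx = (2j−1)!!/(4β)^j · √(π/(2β)), odd powers integrate to 0; here √(π/(2β)) = 0.83003.
State is unnormalized: ∫|Ψ|² dx = 0.83003, and ∫Ψ*·x²·Ψ dx = 0.091012, so ⟨x²⟩ = 0.091012 / 0.83003.
⟨x²⟩ = 0.10965.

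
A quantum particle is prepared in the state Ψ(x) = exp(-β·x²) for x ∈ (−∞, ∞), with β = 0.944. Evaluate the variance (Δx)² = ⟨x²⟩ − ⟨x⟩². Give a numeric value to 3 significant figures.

0.265

Compute ⟨x⟩ and ⟨x²⟩ separately, then (Δx)² = ⟨x²⟩ − ⟨x⟩².
Gaussian moments: ∫x^(2j)·e^(−2βx²) dx = (2j−1)!!/(4β)^j · √(π/(2β)), odd powers integrate to 0; here √(π/(2β)) = 1.2900.
Normalization: ∫|Ψ|² dx = 1.2900.
⟨x⟩ = 0.0000 and ⟨x²⟩ = 0.26483.
(Δx)² = 0.26483 − (0.0000)² = 0.26483.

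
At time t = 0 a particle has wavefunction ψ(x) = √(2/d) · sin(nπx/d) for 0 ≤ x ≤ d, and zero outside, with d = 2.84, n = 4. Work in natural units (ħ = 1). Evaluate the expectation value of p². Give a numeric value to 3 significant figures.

p² ψ = −ħ² d²ψ/dx²; ⟨p²⟩ = −ħ² ∫ ψ*·ψ'' dx.
d/dx sin(nπx/d) = (nπ/d)·cos(nπx/d) and d²/dx² sin(nπx/d) = −(nπ/d)²·sin(nπx/d); on 0 ≤ x ≤ d, ∫sin²(nπx/d) dx = d/2 and ∫sin(nπx/d)·cos(nπx/d) dx = 0.
⟨p²⟩ = 19.579.

19.6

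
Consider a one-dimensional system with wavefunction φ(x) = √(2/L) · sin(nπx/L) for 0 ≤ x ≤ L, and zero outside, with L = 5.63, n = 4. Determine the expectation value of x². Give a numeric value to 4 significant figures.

⟨x²⟩ = ∫ x²·|φ|² dx (integrals over the domain).
With sin²θ = (1 − cos2θ)/2 on 0 ≤ x ≤ L: ∫sin²(nπx/L) dx = L/2, ∫x·sin²(nπx/L) dx = L²/4, ∫x²·sin²(nπx/L) dx = L³·(1/6 − 1/(4n²π²)); higher powers xᵏ the same way, integrating xᵏ·cos(2nπx/L) by parts.
⟨x²⟩ = 10.465.

10.47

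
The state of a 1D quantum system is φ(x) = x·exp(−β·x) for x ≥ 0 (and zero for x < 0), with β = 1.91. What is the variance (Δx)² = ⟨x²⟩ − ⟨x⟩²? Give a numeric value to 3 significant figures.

Compute ⟨x⟩ and ⟨x²⟩ separately, then (Δx)² = ⟨x²⟩ − ⟨x⟩².
Every integrand reduces to terms xʲ·e^(−2βx) on [0, ∞); use ∫₀^∞ xʲ·e^(−2βx) dx = j!/(2β)^(j+1).
Normalization: ∫|φ|² dx = 0.035879.
⟨x⟩ = 0.78534 and ⟨x²⟩ = 0.82235.
(Δx)² = 0.82235 − (0.78534)² = 0.20559.

0.206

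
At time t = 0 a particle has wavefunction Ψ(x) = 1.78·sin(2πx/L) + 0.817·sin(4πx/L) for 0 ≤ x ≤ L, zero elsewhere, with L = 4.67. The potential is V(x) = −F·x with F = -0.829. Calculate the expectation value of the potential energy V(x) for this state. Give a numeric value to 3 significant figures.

1.94

⟨V⟩ = ∫ V(x)·|Ψ|² dx / ∫|Ψ|² dx.
On 0 ≤ x ≤ L (j ≠ l): ∫sin²(jπx/L) dx = L/2, ∫sin(jπx/L)·sin(lπx/L) dx = 0; diagonal moments ∫x·sin²(jπx/L) dx = L²/4, ∫x²·sin²(jπx/L) dx = L³·(1/6 − 1/(4j²π²)); cross terms ∫x·sin(jπx/L)·sin(lπx/L) dx = 0 for j + l even and −4jlL²/(π²(j² − l²)²) for j + l odd, ∫x²·sin(jπx/L)·sin(lπx/L) dx = (−1)^(j+l)·4jlL³/(π²(j² − l²)²); higher powers the same way via product-to-sum and parts.
State is unnormalized: ∫|Ψ|² dx = 8.9568, and ∫Ψ*·V(x)·Ψ dx = 17.338, so ⟨V⟩ = 17.338 / 8.9568.
⟨V⟩ = 1.9357.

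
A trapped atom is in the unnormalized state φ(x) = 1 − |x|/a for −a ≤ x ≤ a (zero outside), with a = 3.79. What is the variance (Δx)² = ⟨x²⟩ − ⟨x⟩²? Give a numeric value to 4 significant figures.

1.436

Compute ⟨x⟩ and ⟨x²⟩ separately, then (Δx)² = ⟨x²⟩ − ⟨x⟩².
φ is even, so ∫ over [−a, a] = 2∫₀ᵃ with φ = 1 − x/a there: ∫₀ᵃ (1 − x/a)² dx = a/3, ∫₀ᵃ x²(1 − x/a)² dx = a³/30, ∫₀ᵃ x⁴(1 − x/a)² dx = a⁵/105.
Normalization: ∫|φ|² dx = 2.5267.
⟨x⟩ = 0.0000 and ⟨x²⟩ = 1.4364.
(Δx)² = 1.4364 − (0.0000)² = 1.4364.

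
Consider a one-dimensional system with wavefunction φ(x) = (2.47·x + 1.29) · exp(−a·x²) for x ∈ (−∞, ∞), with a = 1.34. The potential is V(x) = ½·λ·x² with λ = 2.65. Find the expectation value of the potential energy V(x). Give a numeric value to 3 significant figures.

⟨V⟩ = ∫ V(x)·|φ|² dx / ∫|φ|² dx.
Expand each integrand as polynomial × e^(−2ax²) and use ∫x^(2j)·e^(−2ax²) dx = (2j−1)!!/(4a)^j · √(π/(2a)), odd powers → 0; here √(π/(2a)) = 1.0827.
State is unnormalized: ∫|φ|² dx = 3.0341, and ∫φ*·V(x)·φ dx = 1.3593, so ⟨V⟩ = 1.3593 / 3.0341.
⟨V⟩ = 0.44801.

0.448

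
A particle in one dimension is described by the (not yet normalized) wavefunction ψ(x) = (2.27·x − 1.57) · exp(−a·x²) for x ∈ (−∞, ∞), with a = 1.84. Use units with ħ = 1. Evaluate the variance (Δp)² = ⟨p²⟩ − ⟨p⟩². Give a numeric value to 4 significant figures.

2.654

Compute ⟨p⟩ and ⟨p²⟩ separately; (Δp)² = ⟨p²⟩ − ⟨p⟩².
Expand each integrand as polynomial × e^(−2ax²) and use ∫x^(2j)·e^(−2ax²) dx = (2j−1)!!/(4a)^j · √(π/(2a)), odd powers → 0; here √(π/(2a)) = 0.92396. Differentiate with the product rule, d/dx e^(−ax²) = −2ax·e^(−ax²).
Normalization: ∫|ψ|² dx = 2.9243.
⟨p⟩ = 0.0000 and ⟨p²⟩ = 2.6540.
(Δp)² = 2.6540 − (0.0000)² = 2.6540.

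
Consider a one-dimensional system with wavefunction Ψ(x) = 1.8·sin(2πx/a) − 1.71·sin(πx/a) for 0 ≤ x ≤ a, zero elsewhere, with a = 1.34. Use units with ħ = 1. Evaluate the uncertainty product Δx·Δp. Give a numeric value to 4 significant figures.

0.7182

Δx = √(⟨x²⟩−⟨x⟩²), Δp = √(⟨p²⟩−⟨p⟩²).
On 0 ≤ x ≤ a (j ≠ l): ∫sin²(jπx/a) dx = a/2, ∫sin(jπx/a)·sin(lπx/a) dx = 0; diagonal moments ∫x·sin²(jπx/a) dx = a²/4, ∫x²·sin²(jπx/a) dx = a³·(1/6 − 1/(4j²π²)); cross terms ∫x·sin(jπx/a)·sin(lπx/a) dx = 0 for j + l even and −4jla²/(π²(j² − l²)²) for j + l odd, ∫x²·sin(jπx/a)·sin(lπx/a) dx = (−1)^(j+l)·4jla³/(π²(j² − l²)²); higher powers the same way via product-to-sum and parts. d²/dx² sin(jπx/a) = −(jπ/a)²·sin(jπx/a); on 0 ≤ x ≤ a, ∫sin²(jπx/a) dx = a/2 and ∫sin(jπx/a)·sin(lπx/a) dx = 0 for j ≠ l, so only diagonal terms survive in ∫|Ψ|² and ∫Ψ·Ψ″; ∫Ψ·Ψ′ dx = [Ψ²/2] between the walls = 0.
Normalization: ∫|Ψ|² dx = 4.1299.
⟨x⟩ = 0.91105, ⟨x²⟩ = 0.86644 ⇒ Δx = 0.19084.
⟨p⟩ = 0.0000, ⟨p²⟩ = 14.164 ⇒ Δp = 3.7635.
Δx·Δp = 0.71824.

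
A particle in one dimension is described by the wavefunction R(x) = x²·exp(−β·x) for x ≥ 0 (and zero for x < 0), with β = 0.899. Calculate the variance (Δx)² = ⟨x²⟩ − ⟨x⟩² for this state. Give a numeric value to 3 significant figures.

1.55

Compute ⟨x⟩ and ⟨x²⟩ separately, then (Δx)² = ⟨x²⟩ − ⟨x⟩².
Every integrand reduces to terms xʲ·e^(−2βx) on [0, ∞); use ∫₀^∞ xʲ·e^(−2βx) dx = j!/(2β)^(j+1).
Normalization: ∫|R|² dx = 1.2772.
⟨x⟩ = 2.7809 and ⟨x²⟩ = 9.2799.
(Δx)² = 9.2799 − (2.7809)² = 1.5466.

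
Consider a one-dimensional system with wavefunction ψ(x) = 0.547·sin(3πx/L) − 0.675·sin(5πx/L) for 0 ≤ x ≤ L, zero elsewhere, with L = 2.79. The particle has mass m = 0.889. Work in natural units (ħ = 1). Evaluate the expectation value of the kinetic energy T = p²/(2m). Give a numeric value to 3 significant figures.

T = −(ħ²/2m) d²/dx², so ⟨T⟩ = −(ħ²/2m) ∫ ψ*·ψ'' dx / ∫|ψ|² dx; with m = 0.889.
d²/dx² sin(jπx/L) = −(jπ/L)²·sin(jπx/L); on 0 ≤ x ≤ L, ∫sin²(jπx/L) dx = L/2 and ∫sin(jπx/L)·sin(lπx/L) dx = 0 for j ≠ l, so only diagonal terms survive in ∫|ψ|² and ∫ψ·ψ″; ∫ψ·ψ′ dx = [ψ²/2] between the walls = 0.
State is unnormalized: ∫|ψ|² dx = 1.0530, and ∫ψ*·(−ħ²/2m · ψ'') dx = 14.010, so ⟨T⟩ = 14.010 / 1.0530.
⟨T⟩ = 13.305.

13.3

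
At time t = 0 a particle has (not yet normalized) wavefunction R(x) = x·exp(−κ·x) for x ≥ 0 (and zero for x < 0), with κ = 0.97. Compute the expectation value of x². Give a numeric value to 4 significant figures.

⟨x²⟩ = ∫ x²·|R|² dx / ∫|R|² dx (integrals over the domain).
Every integrand reduces to terms xʲ·e^(−2κx) on [0, ∞); use ∫₀^∞ xʲ·e^(−2κx) dx = j!/(2κ)^(j+1).
State is unnormalized: ∫|R|² dx = 0.27392, and ∫R*·x²·R dx = 0.87338, so ⟨x²⟩ = 0.87338 / 0.27392.
⟨x²⟩ = 3.1884.

3.188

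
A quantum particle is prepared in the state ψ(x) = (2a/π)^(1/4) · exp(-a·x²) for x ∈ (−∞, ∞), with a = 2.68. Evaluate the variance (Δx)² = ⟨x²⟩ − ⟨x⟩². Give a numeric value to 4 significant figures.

Compute ⟨x⟩ and ⟨x²⟩ separately, then (Δx)² = ⟨x²⟩ − ⟨x⟩².
Gaussian moments: ∫x^(2j)·e^(−2ax²) dx = (2j−1)!!/(4a)^j · √(π/(2a)), odd powers integrate to 0; here √(π/(2a)) = 0.76558.
⟨x⟩ = 0.0000 and ⟨x²⟩ = 0.093284.
(Δx)² = 0.093284 − (0.0000)² = 0.093284.

0.09328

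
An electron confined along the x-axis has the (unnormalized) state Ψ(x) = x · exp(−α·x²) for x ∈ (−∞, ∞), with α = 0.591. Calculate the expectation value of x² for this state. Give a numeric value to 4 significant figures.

1.269

⟨x²⟩ = ∫ x²·|Ψ|² dx / ∫|Ψ|² dx (integrals over the domain).
Expand each integrand as polynomial × e^(−2αx²) and use ∫x^(2j)·e^(−2αx²) dx = (2j−1)!!/(4α)^j · √(π/(2α)), odd powers → 0; here √(π/(2α)) = 1.6303.
State is unnormalized: ∫|Ψ|² dx = 0.68963, and ∫Ψ*·x²·Ψ dx = 0.87517, so ⟨x²⟩ = 0.87517 / 0.68963.
⟨x²⟩ = 1.2690.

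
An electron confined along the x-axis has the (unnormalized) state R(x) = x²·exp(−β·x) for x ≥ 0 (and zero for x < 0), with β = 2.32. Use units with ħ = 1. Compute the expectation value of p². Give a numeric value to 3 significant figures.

1.79

p² R = −ħ² d²R/dx²; ⟨p²⟩ = −ħ² ∫ R*·R'' dx / ∫|R|² dx.
Differentiate x²·exp(−β·x) with the product rule; every integrand then reduces to terms xʲ·e^(−2βx) on [0, ∞), with ∫₀^∞ xʲ·e^(−2βx) dx = j!/(2β)^(j+1).
State is unnormalized: ∫|R|² dx = 0.011159, and ∫R*·(−ħ² R'') dx = 0.020021, so ⟨p²⟩ = 0.020021 / 0.011159.
⟨p²⟩ = 1.7941.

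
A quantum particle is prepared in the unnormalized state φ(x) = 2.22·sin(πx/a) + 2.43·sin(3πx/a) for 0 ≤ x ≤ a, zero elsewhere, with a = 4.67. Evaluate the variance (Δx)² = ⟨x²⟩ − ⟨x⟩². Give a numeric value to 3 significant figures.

Compute ⟨x⟩ and ⟨x²⟩ separately, then (Δx)² = ⟨x²⟩ − ⟨x⟩².
On 0 ≤ x ≤ a (j ≠ l): ∫sin²(jπx/a) dx = a/2, ∫sin(jπx/a)·sin(lπx/a) dx = 0; diagonal moments ∫x·sin²(jπx/a) dx = a²/4, ∫x²·sin²(jπx/a) dx = a³·(1/6 − 1/(4j²π²)); cross terms ∫x·sin(jπx/a)·sin(lπx/a) dx = 0 for j + l even and −4jla²/(π²(j² − l²)²) for j + l odd, ∫x²·sin(jπx/a)·sin(lπx/a) dx = (−1)^(j+l)·4jla³/(π²(j² − l²)²); higher powers the same way via product-to-sum and parts.
Normalization: ∫|φ|² dx = 25.296.
⟨x⟩ = 2.3350 and ⟨x²⟩ = 7.5254.
(Δx)² = 7.5254 − (2.3350)² = 2.0731.

2.07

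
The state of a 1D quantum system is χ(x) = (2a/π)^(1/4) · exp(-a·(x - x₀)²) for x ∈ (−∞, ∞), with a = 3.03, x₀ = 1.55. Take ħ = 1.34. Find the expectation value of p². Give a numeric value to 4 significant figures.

5.441

p² χ = −ħ² d²χ/dx²; ⟨p²⟩ = −ħ² ∫ χ*·χ'' dx.
Gaussian moments (u = x − x₀): ∫u^(2j)·e^(−2au²) du = (2j−1)!!/(4a)^j · √(π/(2a)), odd powers integrate to 0; here √(π/(2a)) = 0.72001. Derivatives: d/dx e^(−au²) = −2au·e^(−au²), d²/dx² e^(−au²) = (4a²u² − 2a)·e^(−au²).
⟨p²⟩ = 5.4407.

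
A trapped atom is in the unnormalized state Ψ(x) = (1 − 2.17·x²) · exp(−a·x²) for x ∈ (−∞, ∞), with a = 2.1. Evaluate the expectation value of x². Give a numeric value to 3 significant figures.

⟨x²⟩ = ∫ x²·|Ψ|² dx / ∫|Ψ|² dx (integrals over the domain).
Expand each integrand as polynomial × e^(−2ax²) and use ∫x^(2j)·e^(−2ax²) dx = (2j−1)!!/(4a)^j · √(π/(2a)), odd powers → 0; here √(π/(2a)) = 0.86487.
State is unnormalized: ∫|Ψ|² dx = 0.59117, and ∫Ψ*·x²·Ψ dx = 0.046440, so ⟨x²⟩ = 0.046440 / 0.59117.
⟨x²⟩ = 0.078555.

0.0786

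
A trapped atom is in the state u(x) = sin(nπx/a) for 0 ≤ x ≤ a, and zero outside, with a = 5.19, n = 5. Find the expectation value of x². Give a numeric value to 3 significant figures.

⟨x²⟩ = ∫ x²·|u|² dx / ∫|u|² dx (integrals over the domain).
With sin²θ = (1 − cos2θ)/2 on 0 ≤ x ≤ a: ∫sin²(nπx/a) dx = a/2, ∫x·sin²(nπx/a) dx = a²/4, ∫x²·sin²(nπx/a) dx = a³·(1/6 − 1/(4n²π²)); higher powers xᵏ the same way, integrating xᵏ·cos(2nπx/a) by parts.
State is unnormalized: ∫|u|² dx = 2.5950, and ∫u*·x²·u dx = 23.158, so ⟨x²⟩ = 23.158 / 2.5950.
⟨x²⟩ = 8.9241.

8.92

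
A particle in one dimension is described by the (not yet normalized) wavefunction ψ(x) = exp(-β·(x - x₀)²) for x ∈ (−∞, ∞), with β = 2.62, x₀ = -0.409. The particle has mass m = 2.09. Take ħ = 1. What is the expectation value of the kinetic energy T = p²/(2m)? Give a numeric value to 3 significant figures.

0.627

T = −(ħ²/2m) d²/dx², so ⟨T⟩ = −(ħ²/2m) ∫ ψ*·ψ'' dx / ∫|ψ|² dx; with m = 2.09.
Gaussian moments (u = x − x₀): ∫u^(2j)·e^(−2βu²) du = (2j−1)!!/(4β)^j · √(π/(2β)), odd powers integrate to 0; here √(π/(2β)) = 0.77430. Derivatives: d/dx e^(−βu²) = −2βu·e^(−βu²), d²/dx² e^(−βu²) = (4β²u² − 2β)·e^(−βu²).
State is unnormalized: ∫|ψ|² dx = 0.77430, and ∫ψ*·(−ħ²/2m · ψ'') dx = 0.48533, so ⟨T⟩ = 0.48533 / 0.77430.
⟨T⟩ = 0.62679.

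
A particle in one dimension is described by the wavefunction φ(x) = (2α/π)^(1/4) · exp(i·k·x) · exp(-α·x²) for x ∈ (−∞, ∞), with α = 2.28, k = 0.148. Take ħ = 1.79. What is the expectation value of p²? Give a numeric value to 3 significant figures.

p² φ = −ħ² d²φ/dx²; ⟨p²⟩ = −ħ² ∫ φ*·φ'' dx.
Gaussian moments: ∫x^(2j)·e^(−2αx²) dx = (2j−1)!!/(4α)^j · √(π/(2α)), odd powers integrate to 0; here √(π/(2α)) = 0.83003. Derivatives: φ′ = (ik − 2αx)·φ, φ″ = ((ik − 2αx)² − 2α)·φ; the odd-in-x pieces drop out.
⟨p²⟩ = 7.3755.

7.38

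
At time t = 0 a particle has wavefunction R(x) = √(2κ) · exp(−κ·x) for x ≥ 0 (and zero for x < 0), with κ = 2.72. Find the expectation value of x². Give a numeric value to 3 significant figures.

⟨x²⟩ = ∫ x²·|R|² dx (integrals over the domain).
Every integrand reduces to terms xʲ·e^(−2κx) on [0, ∞); use ∫₀^∞ xʲ·e^(−2κx) dx = j!/(2κ)^(j+1).
⟨x²⟩ = 0.067582.

0.0676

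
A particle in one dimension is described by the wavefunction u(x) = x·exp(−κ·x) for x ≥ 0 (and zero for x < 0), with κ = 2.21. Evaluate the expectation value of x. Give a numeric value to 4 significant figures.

⟨x⟩ = ∫ x·|u|² dx / ∫|u|² dx (integrals over the domain).
Every integrand reduces to terms xʲ·e^(−2κx) on [0, ∞); use ∫₀^∞ xʲ·e^(−2κx) dx = j!/(2κ)^(j+1).
State is unnormalized: ∫|u|² dx = 0.023161, and ∫u*·x·u dx = 0.015720, so ⟨x⟩ = 0.015720 / 0.023161.
⟨x⟩ = 0.67873.

0.6787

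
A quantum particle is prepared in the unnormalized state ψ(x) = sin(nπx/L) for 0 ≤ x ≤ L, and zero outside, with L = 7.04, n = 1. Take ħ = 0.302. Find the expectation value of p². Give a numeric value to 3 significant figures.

p² ψ = −ħ² d²ψ/dx²; ⟨p²⟩ = −ħ² ∫ ψ*·ψ'' dx / ∫|ψ|² dx.
d/dx sin(nπx/L) = (nπ/L)·cos(nπx/L) and d²/dx² sin(nπx/L) = −(nπ/L)²·sin(nπx/L); on 0 ≤ x ≤ L, ∫sin²(nπx/L) dx = L/2 and ∫sin(nπx/L)·cos(nπx/L) dx = 0.
State is unnormalized: ∫|ψ|² dx = 3.5200, and ∫ψ*·(−ħ² ψ'') dx = 0.063931, so ⟨p²⟩ = 0.063931 / 3.5200.
⟨p²⟩ = 0.018162.

0.0182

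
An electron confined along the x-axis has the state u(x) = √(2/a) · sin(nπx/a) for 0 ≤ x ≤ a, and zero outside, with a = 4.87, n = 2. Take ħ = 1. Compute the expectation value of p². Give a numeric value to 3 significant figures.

1.66

p² u = −ħ² d²u/dx²; ⟨p²⟩ = −ħ² ∫ u*·u'' dx.
d/dx sin(nπx/a) = (nπ/a)·cos(nπx/a) and d²/dx² sin(nπx/a) = −(nπ/a)²·sin(nπx/a); on 0 ≤ x ≤ a, ∫sin²(nπx/a) dx = a/2 and ∫sin(nπx/a)·cos(nπx/a) dx = 0.
⟨p²⟩ = 1.6646.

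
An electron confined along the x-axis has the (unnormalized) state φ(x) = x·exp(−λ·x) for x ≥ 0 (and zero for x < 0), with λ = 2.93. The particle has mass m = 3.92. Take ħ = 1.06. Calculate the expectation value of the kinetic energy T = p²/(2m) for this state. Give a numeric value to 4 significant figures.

1.230

T = −(ħ²/2m) d²/dx², so ⟨T⟩ = −(ħ²/2m) ∫ φ*·φ'' dx / ∫|φ|² dx; with m = 3.92.
Differentiate x·exp(−λ·x) with the product rule; every integrand then reduces to terms xʲ·e^(−2λx) on [0, ∞), with ∫₀^∞ xʲ·e^(−2λx) dx = j!/(2λ)^(j+1).
State is unnormalized: ∫|φ|² dx = 0.0099389, and ∫φ*·(−ħ²/2m · φ'') dx = 0.012228, so ⟨T⟩ = 0.012228 / 0.0099389.
⟨T⟩ = 1.2304.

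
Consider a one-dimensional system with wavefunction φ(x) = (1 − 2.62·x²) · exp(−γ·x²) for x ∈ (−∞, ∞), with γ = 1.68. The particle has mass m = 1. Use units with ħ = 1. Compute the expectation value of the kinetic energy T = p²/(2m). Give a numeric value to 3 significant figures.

T = −(ħ²/2m) d²/dx², so ⟨T⟩ = −(ħ²/2m) ∫ φ*·φ'' dx / ∫|φ|² dx; with m = 1.
Expand each integrand as polynomial × e^(−2γx²) and use ∫x^(2j)·e^(−2γx²) dx = (2j−1)!!/(4γ)^j · √(π/(2γ)), odd powers → 0; here √(π/(2γ)) = 0.96695. Differentiate with the product rule, d/dx e^(−γx²) = −2γx·e^(−γx²).
State is unnormalized: ∫|φ|² dx = 0.65391, and ∫φ*·(−ħ²/2m · φ'') dx = 2.3099, so ⟨T⟩ = 2.3099 / 0.65391.
⟨T⟩ = 3.5324.

3.53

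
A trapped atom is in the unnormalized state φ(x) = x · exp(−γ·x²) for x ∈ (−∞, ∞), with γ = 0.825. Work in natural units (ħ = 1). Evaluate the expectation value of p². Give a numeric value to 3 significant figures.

p² φ = −ħ² d²φ/dx²; ⟨p²⟩ = −ħ² ∫ φ*·φ'' dx / ∫|φ|² dx.
Expand each integrand as polynomial × e^(−2γx²) and use ∫x^(2j)·e^(−2γx²) dx = (2j−1)!!/(4γ)^j · √(π/(2γ)), odd powers → 0; here √(π/(2γ)) = 1.3799. Differentiate with the product rule, d/dx e^(−γx²) = −2γx·e^(−γx²).
State is unnormalized: ∫|φ|² dx = 0.41814, and ∫φ*·(−ħ² φ'') dx = 1.0349, so ⟨p²⟩ = 1.0349 / 0.41814.
⟨p²⟩ = 2.4750.

2.48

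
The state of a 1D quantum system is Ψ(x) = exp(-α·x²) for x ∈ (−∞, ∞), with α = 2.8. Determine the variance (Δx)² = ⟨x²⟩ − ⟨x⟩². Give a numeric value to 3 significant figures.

Compute ⟨x⟩ and ⟨x²⟩ separately, then (Δx)² = ⟨x²⟩ − ⟨x⟩².
Gaussian moments: ∫x^(2j)·e^(−2αx²) dx = (2j−1)!!/(4α)^j · √(π/(2α)), odd powers integrate to 0; here √(π/(2α)) = 0.74900.
Normalization: ∫|Ψ|² dx = 0.74900.
⟨x⟩ = 0.0000 and ⟨x²⟩ = 0.089286.
(Δx)² = 0.089286 − (0.0000)² = 0.089286.

0.0893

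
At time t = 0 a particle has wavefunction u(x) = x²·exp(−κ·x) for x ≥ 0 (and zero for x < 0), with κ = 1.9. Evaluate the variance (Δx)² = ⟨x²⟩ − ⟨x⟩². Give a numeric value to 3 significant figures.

0.346

Compute ⟨x⟩ and ⟨x²⟩ separately, then (Δx)² = ⟨x²⟩ − ⟨x⟩².
Every integrand reduces to terms xʲ·e^(−2κx) on [0, ∞); use ∫₀^∞ xʲ·e^(−2κx) dx = j!/(2κ)^(j+1).
Normalization: ∫|u|² dx = 0.030290.
⟨x⟩ = 1.3158 and ⟨x²⟩ = 2.0776.
(Δx)² = 2.0776 − (1.3158)² = 0.34626.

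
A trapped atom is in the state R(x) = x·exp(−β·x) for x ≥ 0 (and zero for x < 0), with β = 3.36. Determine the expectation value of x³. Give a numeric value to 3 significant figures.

0.198

⟨x³⟩ = ∫ x³·|R|² dx / ∫|R|² dx (integrals over the domain).
Every integrand reduces to terms xʲ·e^(−2βx) on [0, ∞); use ∫₀^∞ xʲ·e^(−2βx) dx = j!/(2β)^(j+1).
State is unnormalized: ∫|R|² dx = 0.0065906, and ∫R*·x³·R dx = 0.0013031, so ⟨x³⟩ = 0.0013031 / 0.0065906.
⟨x³⟩ = 0.19772.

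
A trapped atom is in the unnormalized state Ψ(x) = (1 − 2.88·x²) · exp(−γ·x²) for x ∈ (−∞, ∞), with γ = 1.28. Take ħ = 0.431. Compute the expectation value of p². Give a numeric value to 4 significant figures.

p² Ψ = −ħ² d²Ψ/dx²; ⟨p²⟩ = −ħ² ∫ Ψ*·Ψ'' dx / ∫|Ψ|² dx.
Expand each integrand as polynomial × e^(−2γx²) and use ∫x^(2j)·e^(−2γx²) dx = (2j−1)!!/(4γ)^j · √(π/(2γ)), odd powers → 0; here √(π/(2γ)) = 1.1078. Differentiate with the product rule, d/dx e^(−γx²) = −2γx·e^(−γx²).
State is unnormalized: ∫|Ψ|² dx = 0.91306, and ∫Ψ*·(−ħ² Ψ'') dx = 1.1431, so ⟨p²⟩ = 1.1431 / 0.91306.
⟨p²⟩ = 1.2520.

1.252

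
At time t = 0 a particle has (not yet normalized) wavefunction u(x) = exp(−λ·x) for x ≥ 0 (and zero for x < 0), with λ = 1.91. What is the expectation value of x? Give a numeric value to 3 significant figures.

0.262

⟨x⟩ = ∫ x·|u|² dx / ∫|u|² dx (integrals over the domain).
Every integrand reduces to terms xʲ·e^(−2λx) on [0, ∞); use ∫₀^∞ xʲ·e^(−2λx) dx = j!/(2λ)^(j+1).
State is unnormalized: ∫|u|² dx = 0.26178, and ∫u*·x·u dx = 0.068529, so ⟨x⟩ = 0.068529 / 0.26178.
⟨x⟩ = 0.26178.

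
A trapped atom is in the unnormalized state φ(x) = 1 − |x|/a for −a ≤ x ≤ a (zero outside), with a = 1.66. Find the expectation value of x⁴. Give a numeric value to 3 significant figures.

⟨x⁴⟩ = ∫ x⁴·|φ|² dx / ∫|φ|² dx (integrals over the domain).
φ is even, so ∫ over [−a, a] = 2∫₀ᵃ with φ = 1 − x/a there: ∫₀ᵃ (1 − x/a)² dx = a/3, ∫₀ᵃ x²(1 − x/a)² dx = a³/30, ∫₀ᵃ x⁴(1 − x/a)² dx = a⁵/105.
State is unnormalized: ∫|φ|² dx = 1.1067, and ∫φ*·x⁴·φ dx = 0.24009, so ⟨x⁴⟩ = 0.24009 / 1.1067.
⟨x⁴⟩ = 0.21695.

0.217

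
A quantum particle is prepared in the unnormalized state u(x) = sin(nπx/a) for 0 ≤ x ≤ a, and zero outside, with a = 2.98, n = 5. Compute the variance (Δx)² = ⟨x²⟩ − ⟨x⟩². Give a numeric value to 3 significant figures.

Compute ⟨x⟩ and ⟨x²⟩ separately, then (Δx)² = ⟨x²⟩ − ⟨x⟩².
With sin²θ = (1 − cos2θ)/2 on 0 ≤ x ≤ a: ∫sin²(nπx/a) dx = a/2, ∫x·sin²(nπx/a) dx = a²/4, ∫x²·sin²(nπx/a) dx = a³·(1/6 − 1/(4n²π²)); higher powers xᵏ the same way, integrating xᵏ·cos(2nπx/a) by parts.
Normalization: ∫|u|² dx = 1.4900.
⟨x⟩ = 1.4900 and ⟨x²⟩ = 2.9421.
(Δx)² = 2.9421 − (1.4900)² = 0.72204.

0.722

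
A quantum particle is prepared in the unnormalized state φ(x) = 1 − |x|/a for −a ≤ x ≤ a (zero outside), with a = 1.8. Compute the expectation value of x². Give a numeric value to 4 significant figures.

⟨x²⟩ = ∫ x²·|φ|² dx / ∫|φ|² dx (integrals over the domain).
φ is even, so ∫ over [−a, a] = 2∫₀ᵃ with φ = 1 − x/a there: ∫₀ᵃ (1 − x/a)² dx = a/3, ∫₀ᵃ x²(1 − x/a)² dx = a³/30, ∫₀ᵃ x⁴(1 − x/a)² dx = a⁵/105.
State is unnormalized: ∫|φ|² dx = 1.2000, and ∫φ*·x²·φ dx = 0.38880, so ⟨x²⟩ = 0.38880 / 1.2000.
⟨x²⟩ = 0.32400.

0.3240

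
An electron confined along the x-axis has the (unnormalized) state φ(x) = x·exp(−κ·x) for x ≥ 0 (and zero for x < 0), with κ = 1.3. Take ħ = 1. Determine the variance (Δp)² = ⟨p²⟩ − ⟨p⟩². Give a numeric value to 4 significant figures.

Compute ⟨p⟩ and ⟨p²⟩ separately; (Δp)² = ⟨p²⟩ − ⟨p⟩².
Differentiate x·exp(−κ·x) with the product rule; every integrand then reduces to terms xʲ·e^(−2κx) on [0, ∞), with ∫₀^∞ xʲ·e^(−2κx) dx = j!/(2κ)^(j+1).
Normalization: ∫|φ|² dx = 0.11379.
⟨p⟩ = 0.0000 and ⟨p²⟩ = 1.6900.
(Δp)² = 1.6900 − (0.0000)² = 1.6900.

1.690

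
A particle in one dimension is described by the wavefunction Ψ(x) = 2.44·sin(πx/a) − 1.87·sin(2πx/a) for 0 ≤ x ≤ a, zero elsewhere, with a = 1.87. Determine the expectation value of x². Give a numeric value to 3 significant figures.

⟨x²⟩ = ∫ x²·|Ψ|² dx / ∫|Ψ|² dx (integrals over the domain).
On 0 ≤ x ≤ a (j ≠ l): ∫sin²(jπx/a) dx = a/2, ∫sin(jπx/a)·sin(lπx/a) dx = 0; diagonal moments ∫x·sin²(jπx/a) dx = a²/4, ∫x²·sin²(jπx/a) dx = a³·(1/6 − 1/(4j²π²)); cross terms ∫x·sin(jπx/a)·sin(lπx/a) dx = 0 for j + l even and −4jla²/(π²(j² − l²)²) for j + l odd, ∫x²·sin(jπx/a)·sin(lπx/a) dx = (−1)^(j+l)·4jla³/(π²(j² − l²)²); higher powers the same way via product-to-sum and parts.
State is unnormalized: ∫|Ψ|² dx = 8.8362, and ∫Ψ*·x²·Ψ dx = 14.543, so ⟨x²⟩ = 14.543 / 8.8362.
⟨x²⟩ = 1.6459.

1.65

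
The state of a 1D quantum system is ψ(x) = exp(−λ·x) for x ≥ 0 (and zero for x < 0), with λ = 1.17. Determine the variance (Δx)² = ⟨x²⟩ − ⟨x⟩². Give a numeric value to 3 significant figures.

Compute ⟨x⟩ and ⟨x²⟩ separately, then (Δx)² = ⟨x²⟩ − ⟨x⟩².
Every integrand reduces to terms xʲ·e^(−2λx) on [0, ∞); use ∫₀^∞ xʲ·e^(−2λx) dx = j!/(2λ)^(j+1).
Normalization: ∫|ψ|² dx = 0.42735.
⟨x⟩ = 0.42735 and ⟨x²⟩ = 0.36526.
(Δx)² = 0.36526 − (0.42735)² = 0.18263.

0.183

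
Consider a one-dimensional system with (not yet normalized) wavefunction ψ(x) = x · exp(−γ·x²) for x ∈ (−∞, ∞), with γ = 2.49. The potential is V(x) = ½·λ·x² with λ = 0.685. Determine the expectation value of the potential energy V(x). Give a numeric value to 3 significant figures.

⟨V⟩ = ∫ V(x)·|ψ|² dx / ∫|ψ|² dx.
Expand each integrand as polynomial × e^(−2γx²) and use ∫x^(2j)·e^(−2γx²) dx = (2j−1)!!/(4γ)^j · √(π/(2γ)), odd powers → 0; here √(π/(2γ)) = 0.79426.
State is unnormalized: ∫|ψ|² dx = 0.079745, and ∫ψ*·V(x)·ψ dx = 0.0082267, so ⟨V⟩ = 0.0082267 / 0.079745.
⟨V⟩ = 0.10316.

0.103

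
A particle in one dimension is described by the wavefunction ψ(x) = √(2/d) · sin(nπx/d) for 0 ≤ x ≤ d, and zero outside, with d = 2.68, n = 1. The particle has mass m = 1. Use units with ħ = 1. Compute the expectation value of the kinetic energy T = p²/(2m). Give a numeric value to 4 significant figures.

0.6871

T = −(ħ²/2m) d²/dx², so ⟨T⟩ = −(ħ²/2m) ∫ ψ*·ψ'' dx; with m = 1.
d/dx sin(nπx/d) = (nπ/d)·cos(nπx/d) and d²/dx² sin(nπx/d) = −(nπ/d)²·sin(nπx/d); on 0 ≤ x ≤ d, ∫sin²(nπx/d) dx = d/2 and ∫sin(nπx/d)·cos(nπx/d) dx = 0.
⟨T⟩ = 0.68707.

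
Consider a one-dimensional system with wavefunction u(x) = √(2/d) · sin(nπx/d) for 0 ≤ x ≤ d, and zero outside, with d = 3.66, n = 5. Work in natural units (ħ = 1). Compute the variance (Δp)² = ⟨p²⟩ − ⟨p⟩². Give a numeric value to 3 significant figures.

Compute ⟨p⟩ and ⟨p²⟩ separately; (Δp)² = ⟨p²⟩ − ⟨p⟩².
d/dx sin(nπx/d) = (nπ/d)·cos(nπx/d) and d²/dx² sin(nπx/d) = −(nπ/d)²·sin(nπx/d); on 0 ≤ x ≤ d, ∫sin²(nπx/d) dx = d/2 and ∫sin(nπx/d)·cos(nπx/d) dx = 0.
⟨p⟩ = 0.0000 and ⟨p²⟩ = 18.419.
(Δp)² = 18.419 − (0.0000)² = 18.419.

18.4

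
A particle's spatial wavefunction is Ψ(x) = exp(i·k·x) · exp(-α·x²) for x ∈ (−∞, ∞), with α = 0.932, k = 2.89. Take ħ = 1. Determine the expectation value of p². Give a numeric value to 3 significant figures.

p² Ψ = −ħ² d²Ψ/dx²; ⟨p²⟩ = −ħ² ∫ Ψ*·Ψ'' dx / ∫|Ψ|² dx.
Gaussian moments: ∫x^(2j)·e^(−2αx²) dx = (2j−1)!!/(4α)^j · √(π/(2α)), odd powers integrate to 0; here √(π/(2α)) = 1.2982. Derivatives: Ψ′ = (ik − 2αx)·Ψ, Ψ″ = ((ik − 2αx)² − 2α)·Ψ; the odd-in-x pieces drop out.
State is unnormalized: ∫|Ψ|² dx = 1.2982, and ∫Ψ*·(−ħ² Ψ'') dx = 12.053, so ⟨p²⟩ = 12.053 / 1.2982.
⟨p²⟩ = 9.2841.

9.28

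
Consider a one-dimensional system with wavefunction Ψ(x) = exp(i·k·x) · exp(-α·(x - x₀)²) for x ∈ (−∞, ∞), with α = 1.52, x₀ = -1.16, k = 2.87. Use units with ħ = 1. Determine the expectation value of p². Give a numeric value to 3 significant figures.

p² Ψ = −ħ² d²Ψ/dx²; ⟨p²⟩ = −ħ² ∫ Ψ*·Ψ'' dx / ∫|Ψ|² dx.
Gaussian moments (u = x − x₀): ∫u^(2j)·e^(−2αu²) du = (2j−1)!!/(4α)^j · √(π/(2α)), odd powers integrate to 0; here √(π/(2α)) = 1.0166. Derivatives: Ψ′ = (ik − 2αu)·Ψ, Ψ″ = ((ik − 2αu)² − 2α)·Ψ; the odd-in-u pieces drop out.
State is unnormalized: ∫|Ψ|² dx = 1.0166, and ∫Ψ*·(−ħ² Ψ'') dx = 9.9186, so ⟨p²⟩ = 9.9186 / 1.0166.
⟨p²⟩ = 9.7569.

9.76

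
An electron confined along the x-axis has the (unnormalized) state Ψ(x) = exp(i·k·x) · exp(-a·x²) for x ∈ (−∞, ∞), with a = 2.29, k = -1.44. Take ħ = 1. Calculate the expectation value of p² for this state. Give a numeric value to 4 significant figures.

4.364

p² Ψ = −ħ² d²Ψ/dx²; ⟨p²⟩ = −ħ² ∫ Ψ*·Ψ'' dx / ∫|Ψ|² dx.
Gaussian moments: ∫x^(2j)·e^(−2ax²) dx = (2j−1)!!/(4a)^j · √(π/(2a)), odd powers integrate to 0; here √(π/(2a)) = 0.82821. Derivatives: Ψ′ = (ik − 2ax)·Ψ, Ψ″ = ((ik − 2ax)² − 2a)·Ψ; the odd-in-x pieces drop out.
State is unnormalized: ∫|Ψ|² dx = 0.82821, and ∫Ψ*·(−ħ² Ψ'') dx = 3.6140, so ⟨p²⟩ = 3.6140 / 0.82821.
⟨p²⟩ = 4.3636.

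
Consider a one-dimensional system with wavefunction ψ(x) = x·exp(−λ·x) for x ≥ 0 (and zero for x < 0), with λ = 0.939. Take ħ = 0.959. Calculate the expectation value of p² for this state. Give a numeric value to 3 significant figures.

p² ψ = −ħ² d²ψ/dx²; ⟨p²⟩ = −ħ² ∫ ψ*·ψ'' dx / ∫|ψ|² dx.
Differentiate x·exp(−λ·x) with the product rule; every integrand then reduces to terms xʲ·e^(−2λx) on [0, ∞), with ∫₀^∞ xʲ·e^(−2λx) dx = j!/(2λ)^(j+1).
State is unnormalized: ∫|ψ|² dx = 0.30196, and ∫ψ*·(−ħ² ψ'') dx = 0.24486, so ⟨p²⟩ = 0.24486 / 0.30196.
⟨p²⟩ = 0.81090.

0.811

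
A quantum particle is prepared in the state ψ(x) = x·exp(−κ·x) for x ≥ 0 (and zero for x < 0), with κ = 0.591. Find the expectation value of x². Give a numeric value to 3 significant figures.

8.59

⟨x²⟩ = ∫ x²·|ψ|² dx / ∫|ψ|² dx (integrals over the domain).
Every integrand reduces to terms xʲ·e^(−2κx) on [0, ∞); use ∫₀^∞ xʲ·e^(−2κx) dx = j!/(2κ)^(j+1).
State is unnormalized: ∫|ψ|² dx = 1.2111, and ∫ψ*·x²·ψ dx = 10.402, so ⟨x²⟩ = 10.402 / 1.2111.
⟨x²⟩ = 8.5891.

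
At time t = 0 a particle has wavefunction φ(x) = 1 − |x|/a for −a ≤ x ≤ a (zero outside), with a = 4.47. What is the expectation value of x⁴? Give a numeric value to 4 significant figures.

11.41

⟨x⁴⟩ = ∫ x⁴·|φ|² dx / ∫|φ|² dx (integrals over the domain).
φ is even, so ∫ over [−a, a] = 2∫₀ᵃ with φ = 1 − x/a there: ∫₀ᵃ (1 − x/a)² dx = a/3, ∫₀ᵃ x²(1 − x/a)² dx = a³/30, ∫₀ᵃ x⁴(1 − x/a)² dx = a⁵/105.
State is unnormalized: ∫|φ|² dx = 2.9800, and ∫φ*·x⁴·φ dx = 33.992, so ⟨x⁴⟩ = 33.992 / 2.9800.
⟨x⁴⟩ = 11.407.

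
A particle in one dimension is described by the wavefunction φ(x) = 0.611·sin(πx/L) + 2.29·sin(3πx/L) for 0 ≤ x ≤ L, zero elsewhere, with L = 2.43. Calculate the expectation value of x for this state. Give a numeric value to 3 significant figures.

1.22

⟨x⟩ = ∫ x·|φ|² dx / ∫|φ|² dx (integrals over the domain).
On 0 ≤ x ≤ L (j ≠ l): ∫sin²(jπx/L) dx = L/2, ∫sin(jπx/L)·sin(lπx/L) dx = 0; diagonal moments ∫x·sin²(jπx/L) dx = L²/4, ∫x²·sin²(jπx/L) dx = L³·(1/6 − 1/(4j²π²)); cross terms ∫x·sin(jπx/L)·sin(lπx/L) dx = 0 for j + l even and −4jlL²/(π²(j² − l²)²) for j + l odd, ∫x²·sin(jπx/L)·sin(lπx/L) dx = (−1)^(j+l)·4jlL³/(π²(j² − l²)²); higher powers the same way via product-to-sum and parts.
State is unnormalized: ∫|φ|² dx = 6.8252, and ∫φ*·x·φ dx = 8.2926, so ⟨x⟩ = 8.2926 / 6.8252.
⟨x⟩ = 1.2150.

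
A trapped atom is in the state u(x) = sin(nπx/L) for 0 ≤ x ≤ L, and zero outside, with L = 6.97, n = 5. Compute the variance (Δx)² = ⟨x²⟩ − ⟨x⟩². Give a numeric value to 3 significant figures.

3.95

Compute ⟨x⟩ and ⟨x²⟩ separately, then (Δx)² = ⟨x²⟩ − ⟨x⟩².
With sin²θ = (1 − cos2θ)/2 on 0 ≤ x ≤ L: ∫sin²(nπx/L) dx = L/2, ∫x·sin²(nπx/L) dx = L²/4, ∫x²·sin²(nπx/L) dx = L³·(1/6 − 1/(4n²π²)); higher powers xᵏ the same way, integrating xᵏ·cos(2nπx/L) by parts.
Normalization: ∫|u|² dx = 3.4850.
⟨x⟩ = 3.4850 and ⟨x²⟩ = 16.095.
(Δx)² = 16.095 − (3.4850)² = 3.9500.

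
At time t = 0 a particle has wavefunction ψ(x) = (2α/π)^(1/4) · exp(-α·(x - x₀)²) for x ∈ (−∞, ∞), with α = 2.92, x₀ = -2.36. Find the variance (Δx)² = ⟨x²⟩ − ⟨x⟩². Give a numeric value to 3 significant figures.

Compute ⟨x⟩ and ⟨x²⟩ separately, then (Δx)² = ⟨x²⟩ − ⟨x⟩².
Gaussian moments (u = x − x₀): ∫u^(2j)·e^(−2αu²) du = (2j−1)!!/(4α)^j · √(π/(2α)), odd powers integrate to 0; here √(π/(2α)) = 0.73345.
⟨x⟩ = -2.3600 and ⟨x²⟩ = 5.6552.
(Δx)² = 5.6552 − (-2.3600)² = 0.085616.

0.0856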